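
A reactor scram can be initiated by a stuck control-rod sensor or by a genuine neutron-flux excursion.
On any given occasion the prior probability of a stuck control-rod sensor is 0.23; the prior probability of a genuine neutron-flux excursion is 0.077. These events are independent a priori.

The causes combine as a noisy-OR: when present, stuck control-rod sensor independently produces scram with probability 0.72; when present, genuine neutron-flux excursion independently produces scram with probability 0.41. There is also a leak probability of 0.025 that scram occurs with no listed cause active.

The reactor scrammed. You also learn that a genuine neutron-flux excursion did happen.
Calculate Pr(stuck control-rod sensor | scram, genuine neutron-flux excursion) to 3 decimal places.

Under noisy-OR, P(scram | causes) = 1 − (1−0.025)·∏(1−qᵢ) over the active causes.
P(scram | genuine neutron-flux excursion) = 0.42475*0.77 + 0.83893*0.23 = 0.327058 + 0.192954 = 0.520012
Of this, 0.192954 comes from 0.83893*0.23 (the stuck control-rod sensor=true cases).
P(stuck control-rod sensor | scram, genuine neutron-flux excursion) = 0.192954 / 0.520012 ≈ 0.371

Pr(stuck control-rod sensor | scram, genuine neutron-flux excursion) ≈ 0.371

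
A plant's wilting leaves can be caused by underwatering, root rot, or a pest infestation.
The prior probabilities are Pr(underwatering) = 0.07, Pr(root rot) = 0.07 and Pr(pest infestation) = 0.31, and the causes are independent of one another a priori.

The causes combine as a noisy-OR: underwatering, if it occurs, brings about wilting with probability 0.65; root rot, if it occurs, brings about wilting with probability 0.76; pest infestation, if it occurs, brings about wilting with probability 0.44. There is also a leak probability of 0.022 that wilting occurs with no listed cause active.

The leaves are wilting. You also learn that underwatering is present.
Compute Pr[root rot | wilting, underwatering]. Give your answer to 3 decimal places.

Pr[root rot | wilting, underwatering] ≈ 0.090

Under noisy-OR, P(wilting | causes) = 1 − (1−0.022)·∏(1−qᵢ) over the active causes.
P(wilting | underwatering) = 0.6577*0.93*0.69 + 0.808312*0.93*0.31 + 0.917848*0.07*0.69 + 0.953995*0.07*0.31 = 0.422046 + 0.233036 + 0.044332 + 0.020702 = 0.720116
Of this, 0.065034 comes from 0.044332 + 0.020702 (the root rot=true cases).
Hence the posterior is 0.065034/0.720116 ≈ 0.090.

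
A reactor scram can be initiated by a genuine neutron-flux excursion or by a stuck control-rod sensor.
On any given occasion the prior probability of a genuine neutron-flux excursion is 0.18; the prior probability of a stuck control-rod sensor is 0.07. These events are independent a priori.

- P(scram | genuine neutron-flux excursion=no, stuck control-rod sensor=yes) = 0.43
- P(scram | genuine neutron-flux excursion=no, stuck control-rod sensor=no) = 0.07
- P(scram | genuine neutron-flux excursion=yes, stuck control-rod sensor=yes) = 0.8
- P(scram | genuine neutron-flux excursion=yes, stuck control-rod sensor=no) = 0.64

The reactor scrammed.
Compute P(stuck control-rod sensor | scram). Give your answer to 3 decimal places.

For the numerator, keep only stuck control-rod sensor=true terms: 0.024682 + 0.010080 = 0.034762
Normalizer over all consistent configurations: 0.07*0.82*0.93 + 0.43*0.82*0.07 + 0.64*0.18*0.93 + 0.8*0.18*0.07 = 0.195280
Posterior = 0.034762 / 0.195280 ≈ 0.178

P(stuck control-rod sensor | scram) ≈ 0.178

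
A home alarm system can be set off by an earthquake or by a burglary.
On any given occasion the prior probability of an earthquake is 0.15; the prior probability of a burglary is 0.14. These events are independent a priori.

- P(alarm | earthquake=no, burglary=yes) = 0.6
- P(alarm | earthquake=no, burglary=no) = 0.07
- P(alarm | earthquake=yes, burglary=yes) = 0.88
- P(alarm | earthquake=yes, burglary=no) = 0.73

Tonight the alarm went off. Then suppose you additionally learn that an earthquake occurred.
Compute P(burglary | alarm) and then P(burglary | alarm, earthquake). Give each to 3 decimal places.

By total probability over the 4 (earthquake, burglary) configurations:
  P(alarm) = 0.07·0.85·0.86 + 0.6·0.85·0.14 + 0.73·0.15·0.86 + 0.88·0.15·0.14
        = 0.051170 + 0.071400 + 0.094170 + 0.018480 = 0.235220
Configurations with burglary contribute 0.089880, so
  P(burglary | alarm) = 0.089880 / 0.235220 ≈ 0.382

Now condition on the additional information:
By total probability over both values of burglary:
  P(alarm | earthquake) = 0.73·0.86 + 0.88·0.14
        = 0.627800 + 0.123200 = 0.751000
The terms with burglary present sum to 0.123200, so
  P(burglary | alarm, earthquake) = 0.123200 / 0.751000 ≈ 0.164
The drop from 0.382 to 0.164 is the explaining-away (discounting) effect.

P(burglary | alarm) ≈ 0.382; P(burglary | alarm, earthquake) ≈ 0.164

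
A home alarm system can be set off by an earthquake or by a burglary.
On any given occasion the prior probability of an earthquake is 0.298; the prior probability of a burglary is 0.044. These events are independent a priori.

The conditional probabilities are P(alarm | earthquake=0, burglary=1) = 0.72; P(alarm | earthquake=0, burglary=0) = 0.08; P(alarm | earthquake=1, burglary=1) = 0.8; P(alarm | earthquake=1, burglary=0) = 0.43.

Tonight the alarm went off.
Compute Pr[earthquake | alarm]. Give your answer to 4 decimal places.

Weight on earthquake=true, given the evidence: 0.122502 + 0.010490 = 0.132992
Normalizer over all consistent configurations: 0.08*0.702*0.956 + 0.72*0.702*0.044 + 0.43*0.298*0.956 + 0.8*0.298*0.044 = 0.208920
Posterior = 0.132992 / 0.208920 ≈ 0.6366

Pr[earthquake | alarm] ≈ 0.6366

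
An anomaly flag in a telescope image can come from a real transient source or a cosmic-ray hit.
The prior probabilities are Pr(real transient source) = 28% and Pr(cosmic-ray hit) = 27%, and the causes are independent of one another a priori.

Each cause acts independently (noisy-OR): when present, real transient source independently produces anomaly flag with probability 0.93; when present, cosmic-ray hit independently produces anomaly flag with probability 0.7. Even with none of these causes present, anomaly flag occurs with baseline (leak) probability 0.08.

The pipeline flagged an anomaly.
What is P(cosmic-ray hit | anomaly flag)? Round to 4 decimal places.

P(cosmic-ray hit | anomaly flag) ≈ 0.4795

Under noisy-OR, P(anomaly flag | causes) = 1 − (1−0.08)·∏(1−qᵢ) over the active causes.
Enumerate the 4 (real transient source, cosmic-ray hit) configurations and weight by the priors:
  P(anomaly flag) = 0.08*0.72*0.73 + 0.724*0.72*0.27 + 0.9356*0.28*0.73 + 0.98068*0.28*0.27
        = 0.042048 + 0.140746 + 0.191237 + 0.074139 = 0.448170
The terms with cosmic-ray hit present sum to 0.214885, so
  P(cosmic-ray hit | anomaly flag) = 0.214885 / 0.448170 ≈ 0.4795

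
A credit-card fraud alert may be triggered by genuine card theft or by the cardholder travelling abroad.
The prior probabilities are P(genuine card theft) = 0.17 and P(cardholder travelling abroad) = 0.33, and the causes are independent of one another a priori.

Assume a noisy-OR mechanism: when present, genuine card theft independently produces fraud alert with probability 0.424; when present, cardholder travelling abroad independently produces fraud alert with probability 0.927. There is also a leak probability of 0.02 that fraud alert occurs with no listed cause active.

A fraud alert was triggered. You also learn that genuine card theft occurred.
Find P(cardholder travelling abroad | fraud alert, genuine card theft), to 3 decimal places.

Under noisy-OR, P(fraud alert | causes) = 1 − (1−0.02)·∏(1−qᵢ) over the active causes.
Numerator (weight on configurations with cardholder travelling abroad): 0.958793·0.33 = 0.316402
Normalizer over all consistent configurations: 0.43552·0.67 + 0.958793·0.33 = 0.608200
Posterior = 0.316402 / 0.608200 ≈ 0.520

P(cardholder travelling abroad | fraud alert, genuine card theft) ≈ 0.520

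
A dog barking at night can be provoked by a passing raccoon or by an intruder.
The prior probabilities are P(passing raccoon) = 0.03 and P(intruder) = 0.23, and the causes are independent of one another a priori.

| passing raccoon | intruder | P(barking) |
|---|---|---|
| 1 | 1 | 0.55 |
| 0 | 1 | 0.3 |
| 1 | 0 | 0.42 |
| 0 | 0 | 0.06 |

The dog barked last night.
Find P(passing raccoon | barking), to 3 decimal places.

By total probability over the 4 (passing raccoon, intruder) configurations:
  P(barking) = 0.06·0.97·0.77 + 0.3·0.97·0.23 + 0.42·0.03·0.77 + 0.55·0.03·0.23
        = 0.044814 + 0.066930 + 0.009702 + 0.003795 = 0.125241
Keeping only the passing raccoon-present terms gives 0.013497, so
  P(passing raccoon | barking) = 0.013497 / 0.125241 ≈ 0.108

P(passing raccoon | barking) ≈ 0.108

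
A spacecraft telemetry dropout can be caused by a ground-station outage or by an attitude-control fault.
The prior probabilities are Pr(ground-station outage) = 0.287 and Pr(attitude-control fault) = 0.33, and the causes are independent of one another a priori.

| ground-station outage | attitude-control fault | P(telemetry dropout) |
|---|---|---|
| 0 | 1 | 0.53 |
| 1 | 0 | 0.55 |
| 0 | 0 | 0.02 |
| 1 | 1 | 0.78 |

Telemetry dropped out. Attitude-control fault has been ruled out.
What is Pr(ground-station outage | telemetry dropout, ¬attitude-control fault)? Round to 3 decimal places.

Pr(ground-station outage | telemetry dropout, ¬attitude-control fault) ≈ 0.917

Weight on ground-station outage=true, given the evidence: 0.55×0.287 = 0.157850
The normalizing constant is 0.02×0.713 + 0.55×0.287 = 0.172110
Posterior = 0.157850 / 0.172110 ≈ 0.917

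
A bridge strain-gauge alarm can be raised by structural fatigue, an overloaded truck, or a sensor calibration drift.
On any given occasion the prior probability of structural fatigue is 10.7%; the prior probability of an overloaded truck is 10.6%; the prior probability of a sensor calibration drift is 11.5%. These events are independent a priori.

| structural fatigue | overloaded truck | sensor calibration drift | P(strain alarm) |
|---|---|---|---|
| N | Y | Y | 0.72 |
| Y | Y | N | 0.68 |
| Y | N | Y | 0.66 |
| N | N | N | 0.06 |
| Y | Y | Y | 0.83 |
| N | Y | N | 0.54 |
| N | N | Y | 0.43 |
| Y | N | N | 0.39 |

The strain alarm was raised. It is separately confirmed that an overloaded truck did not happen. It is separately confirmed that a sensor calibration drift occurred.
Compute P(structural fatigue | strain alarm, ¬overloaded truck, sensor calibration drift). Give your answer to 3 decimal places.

P(structural fatigue | strain alarm, ¬overloaded truck, sensor calibration drift) ≈ 0.155

P(strain alarm | ¬overloaded truck, sensor calibration drift) = 0.43×0.893 + 0.66×0.107 = 0.383990 + 0.070620 = 0.454610
The structural fatigue-present share is 0.66×0.107 = 0.070620.
Hence the posterior is 0.070620/0.454610 ≈ 0.155.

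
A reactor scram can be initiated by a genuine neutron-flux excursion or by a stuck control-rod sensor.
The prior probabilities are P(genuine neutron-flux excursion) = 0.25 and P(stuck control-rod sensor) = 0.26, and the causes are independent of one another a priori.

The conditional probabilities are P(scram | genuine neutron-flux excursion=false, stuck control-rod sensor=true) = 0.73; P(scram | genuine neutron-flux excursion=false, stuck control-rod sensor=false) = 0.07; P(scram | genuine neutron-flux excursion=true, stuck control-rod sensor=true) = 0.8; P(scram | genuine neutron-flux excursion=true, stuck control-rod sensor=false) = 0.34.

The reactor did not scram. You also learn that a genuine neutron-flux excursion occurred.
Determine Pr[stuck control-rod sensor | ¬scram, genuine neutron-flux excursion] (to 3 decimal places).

Pr[stuck control-rod sensor | ¬scram, genuine neutron-flux excursion] ≈ 0.096

Sum P(¬scram|·) weighted by the priors over both values of stuck control-rod sensor:
  P(¬scram | genuine neutron-flux excursion) = 0.66*0.74 + 0.2*0.26
        = 0.488400 + 0.052000 = 0.540400
The terms with stuck control-rod sensor present sum to 0.052000, so
  P(stuck control-rod sensor | ¬scram, genuine neutron-flux excursion) = 0.052000 / 0.540400 ≈ 0.096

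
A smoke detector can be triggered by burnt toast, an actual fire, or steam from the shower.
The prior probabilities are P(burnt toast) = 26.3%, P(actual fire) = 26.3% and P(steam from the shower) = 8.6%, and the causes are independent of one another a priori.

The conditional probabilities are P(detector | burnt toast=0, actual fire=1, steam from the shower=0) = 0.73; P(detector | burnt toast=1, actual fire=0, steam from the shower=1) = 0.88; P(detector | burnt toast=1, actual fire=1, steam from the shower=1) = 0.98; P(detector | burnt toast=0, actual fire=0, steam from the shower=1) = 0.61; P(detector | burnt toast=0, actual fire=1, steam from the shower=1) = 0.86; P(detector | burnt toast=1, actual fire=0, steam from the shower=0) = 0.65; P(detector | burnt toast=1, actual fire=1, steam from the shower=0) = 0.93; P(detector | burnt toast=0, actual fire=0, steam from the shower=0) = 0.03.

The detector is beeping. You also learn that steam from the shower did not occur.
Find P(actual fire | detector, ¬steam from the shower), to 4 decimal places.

P(actual fire | detector, ¬steam from the shower) ≈ 0.5913

For the numerator, keep only actual fire=true terms: 0.141497 + 0.064327 = 0.205824
The normalizing constant is 0.03*0.737*0.737 + 0.73*0.737*0.263 + 0.65*0.263*0.737 + 0.93*0.263*0.263 = 0.348109
P(actual fire | detector, ¬steam from the shower) = 0.205824/0.348109 ≈ 0.5913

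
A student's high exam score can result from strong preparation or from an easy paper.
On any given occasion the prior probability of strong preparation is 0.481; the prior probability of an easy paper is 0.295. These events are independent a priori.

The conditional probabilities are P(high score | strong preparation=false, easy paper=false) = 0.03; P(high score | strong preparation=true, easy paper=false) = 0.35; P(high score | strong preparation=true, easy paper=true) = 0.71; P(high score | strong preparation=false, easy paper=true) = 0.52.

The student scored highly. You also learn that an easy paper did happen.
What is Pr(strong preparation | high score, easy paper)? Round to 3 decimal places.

Pr(strong preparation | high score, easy paper) ≈ 0.559

P(high score | easy paper) = 0.52·0.519 + 0.71·0.481 = 0.269880 + 0.341510 = 0.611390
Of this, 0.341510 comes from 0.71·0.481 (the strong preparation=true cases).
Hence the posterior is 0.341510/0.611390 ≈ 0.559.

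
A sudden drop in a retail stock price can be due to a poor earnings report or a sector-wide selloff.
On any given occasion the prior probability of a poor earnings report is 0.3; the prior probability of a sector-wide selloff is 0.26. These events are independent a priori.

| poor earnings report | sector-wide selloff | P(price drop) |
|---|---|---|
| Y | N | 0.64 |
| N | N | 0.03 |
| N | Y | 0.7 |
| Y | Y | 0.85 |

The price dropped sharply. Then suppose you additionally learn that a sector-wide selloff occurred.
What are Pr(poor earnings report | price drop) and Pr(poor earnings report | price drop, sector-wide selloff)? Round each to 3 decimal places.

Pr(poor earnings report | price drop) ≈ 0.593; Pr(poor earnings report | price drop, sector-wide selloff) ≈ 0.342

Numerator (weight on configurations with poor earnings report): 0.142080 + 0.066300 = 0.208380
Normalizer over all consistent configurations: 0.03×0.7×0.74 + 0.7×0.7×0.26 + 0.64×0.3×0.74 + 0.85×0.3×0.26 = 0.351320
P(poor earnings report | price drop) = 0.208380/0.351320 ≈ 0.593

With the extra evidence:
Enumerate both values of poor earnings report and weight by the priors:
  P(price drop | sector-wide selloff) = 0.7×0.7 + 0.85×0.3
        = 0.490000 + 0.255000 = 0.745000
The terms with poor earnings report present sum to 0.255000, so
  P(poor earnings report | price drop, sector-wide selloff) = 0.255000 / 0.745000 ≈ 0.342
This is intercausal reasoning (explaining away): once sector-wide selloff accounts for the price drop, poor earnings report becomes less likely.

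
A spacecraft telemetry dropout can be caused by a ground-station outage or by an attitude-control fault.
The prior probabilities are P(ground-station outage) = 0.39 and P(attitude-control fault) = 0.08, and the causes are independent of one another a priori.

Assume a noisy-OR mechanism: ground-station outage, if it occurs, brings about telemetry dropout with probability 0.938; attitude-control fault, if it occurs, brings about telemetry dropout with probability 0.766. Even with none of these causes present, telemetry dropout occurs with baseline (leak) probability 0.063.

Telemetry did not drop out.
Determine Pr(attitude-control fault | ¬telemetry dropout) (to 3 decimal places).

Pr(attitude-control fault | ¬telemetry dropout) ≈ 0.020

Under noisy-OR, P(telemetry dropout | causes) = 1 − (1−0.063)·∏(1−qᵢ) over the active causes.
P(¬telemetry dropout) = 0.937×0.61×0.92 + 0.219258×0.61×0.08 + 0.058094×0.39×0.92 + 0.013594×0.39×0.08 = 0.525844 + 0.010700 + 0.020844 + 0.000424 = 0.557812
The attitude-control fault-present share is 0.010700 + 0.000424 = 0.011124.
So P(attitude-control fault | ¬telemetry dropout) = 0.011124/0.557812 ≈ 0.020.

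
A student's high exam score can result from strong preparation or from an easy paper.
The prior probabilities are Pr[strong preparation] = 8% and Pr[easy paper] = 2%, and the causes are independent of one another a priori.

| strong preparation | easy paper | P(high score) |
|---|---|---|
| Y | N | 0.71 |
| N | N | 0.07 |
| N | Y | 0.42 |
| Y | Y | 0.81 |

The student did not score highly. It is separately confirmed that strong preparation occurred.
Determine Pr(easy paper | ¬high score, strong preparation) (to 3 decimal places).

P(¬high score | strong preparation) = 0.29*0.98 + 0.19*0.02 = 0.284200 + 0.003800 = 0.288000
Of this, 0.003800 comes from 0.19*0.02 (the easy paper=true cases).
P(easy paper | ¬high score, strong preparation) = 0.003800 / 0.288000 ≈ 0.013

Pr(easy paper | ¬high score, strong preparation) ≈ 0.013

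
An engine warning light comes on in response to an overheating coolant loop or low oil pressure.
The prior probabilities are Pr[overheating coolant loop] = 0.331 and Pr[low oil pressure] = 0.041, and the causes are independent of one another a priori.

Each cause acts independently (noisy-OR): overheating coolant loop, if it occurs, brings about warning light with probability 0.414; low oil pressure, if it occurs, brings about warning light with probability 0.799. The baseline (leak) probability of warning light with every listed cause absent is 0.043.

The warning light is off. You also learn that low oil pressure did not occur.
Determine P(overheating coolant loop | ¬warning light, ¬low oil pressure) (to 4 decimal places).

P(overheating coolant loop | ¬warning light, ¬low oil pressure) ≈ 0.2248

Under noisy-OR, P(warning light | causes) = 1 − (1−0.043)·∏(1−qᵢ) over the active causes.
Weight on overheating coolant loop=true, given the evidence: 0.560802×0.331 = 0.185625
Normalizer over all consistent configurations: 0.957×0.669 + 0.560802×0.331 = 0.825858
Posterior = 0.185625 / 0.825858 ≈ 0.2248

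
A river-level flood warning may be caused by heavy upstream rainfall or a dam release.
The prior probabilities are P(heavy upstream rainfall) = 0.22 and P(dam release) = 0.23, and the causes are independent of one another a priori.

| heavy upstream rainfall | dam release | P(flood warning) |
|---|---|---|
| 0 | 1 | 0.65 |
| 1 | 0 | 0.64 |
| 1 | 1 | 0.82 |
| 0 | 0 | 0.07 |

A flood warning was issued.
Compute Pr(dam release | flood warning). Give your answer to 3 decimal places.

Pr(dam release | flood warning) ≈ 0.512

P(flood warning) = 0.07*0.78*0.77 + 0.65*0.78*0.23 + 0.64*0.22*0.77 + 0.82*0.22*0.23 = 0.042042 + 0.116610 + 0.108416 + 0.041492 = 0.308560
Restricting to configurations with dam release present: 0.116610 + 0.041492 = 0.158102.
P(dam release | flood warning) = 0.158102 / 0.308560 ≈ 0.512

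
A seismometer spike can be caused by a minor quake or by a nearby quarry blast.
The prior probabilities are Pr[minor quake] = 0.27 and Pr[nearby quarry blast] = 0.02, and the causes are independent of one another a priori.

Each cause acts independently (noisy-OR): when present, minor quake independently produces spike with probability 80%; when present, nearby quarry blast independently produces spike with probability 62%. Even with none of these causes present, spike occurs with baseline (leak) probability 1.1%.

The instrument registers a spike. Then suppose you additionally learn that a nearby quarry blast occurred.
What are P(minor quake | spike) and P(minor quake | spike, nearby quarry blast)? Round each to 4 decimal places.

Under noisy-OR, P(spike | causes) = 1 − (1−0.011)·∏(1−qᵢ) over the active causes.
By total probability over the 4 (minor quake, nearby quarry blast) configurations:
  P(spike) = 0.011*0.73*0.98 + 0.62418*0.73*0.02 + 0.8022*0.27*0.98 + 0.924836*0.27*0.02
        = 0.007869 + 0.009113 + 0.212262 + 0.004994 = 0.234238
Configurations with minor quake contribute 0.217256, so
  P(minor quake | spike) = 0.217256 / 0.234238 ≈ 0.9275

Now also conditioning on nearby quarry blast=true:
P(spike | nearby quarry blast) = 0.62418·0.73 + 0.924836·0.27 = 0.455651 + 0.249706 = 0.705357
The minor quake-present share is 0.924836·0.27 = 0.249706.
Hence the posterior is 0.249706/0.705357 ≈ 0.3540.

P(minor quake | spike) ≈ 0.9275; P(minor quake | spike, nearby quarry blast) ≈ 0.3540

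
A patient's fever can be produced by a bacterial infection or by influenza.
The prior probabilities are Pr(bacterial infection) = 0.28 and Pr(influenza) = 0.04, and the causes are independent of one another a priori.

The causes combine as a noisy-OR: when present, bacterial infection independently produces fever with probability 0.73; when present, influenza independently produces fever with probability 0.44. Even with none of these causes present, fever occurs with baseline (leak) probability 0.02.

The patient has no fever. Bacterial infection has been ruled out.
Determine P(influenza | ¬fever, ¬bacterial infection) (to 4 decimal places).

Under noisy-OR, P(fever | causes) = 1 − (1−0.02)·∏(1−qᵢ) over the active causes.
By total probability over both values of influenza:
  P(¬fever | ¬bacterial infection) = 0.98·0.96 + 0.5488·0.04
        = 0.940800 + 0.021952 = 0.962752
The terms with influenza present sum to 0.021952, so
  P(influenza | ¬fever, ¬bacterial infection) = 0.021952 / 0.962752 ≈ 0.0228

P(influenza | ¬fever, ¬bacterial infection) ≈ 0.0228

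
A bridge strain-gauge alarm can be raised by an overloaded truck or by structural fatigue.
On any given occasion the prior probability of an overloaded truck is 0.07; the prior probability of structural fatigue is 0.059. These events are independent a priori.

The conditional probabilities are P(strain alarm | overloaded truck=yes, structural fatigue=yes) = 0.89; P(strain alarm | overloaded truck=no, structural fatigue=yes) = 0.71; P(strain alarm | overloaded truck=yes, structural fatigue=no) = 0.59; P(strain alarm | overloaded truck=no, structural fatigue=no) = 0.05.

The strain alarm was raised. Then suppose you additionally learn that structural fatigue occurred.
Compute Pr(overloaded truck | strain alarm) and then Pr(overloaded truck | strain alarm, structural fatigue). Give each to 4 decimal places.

Enumerate the 4 (overloaded truck, structural fatigue) configurations and weight by the priors:
  P(strain alarm) = 0.05×0.93×0.941 + 0.71×0.93×0.059 + 0.59×0.07×0.941 + 0.89×0.07×0.059
        = 0.043757 + 0.038958 + 0.038863 + 0.003676 = 0.125254
Configurations with overloaded truck contribute 0.042539, so
  P(overloaded truck | strain alarm) = 0.042539 / 0.125254 ≈ 0.3396

With the extra evidence:
Weight on overloaded truck=true, given the evidence: 0.89×0.07 = 0.062300
Normalizer over all consistent configurations: 0.71×0.93 + 0.89×0.07 = 0.722600
P(overloaded truck | strain alarm, structural fatigue) = 0.062300/0.722600 ≈ 0.0862
The drop from 0.3396 to 0.0862 is the explaining-away (discounting) effect.

Pr(overloaded truck | strain alarm) ≈ 0.3396; Pr(overloaded truck | strain alarm, structural fatigue) ≈ 0.0862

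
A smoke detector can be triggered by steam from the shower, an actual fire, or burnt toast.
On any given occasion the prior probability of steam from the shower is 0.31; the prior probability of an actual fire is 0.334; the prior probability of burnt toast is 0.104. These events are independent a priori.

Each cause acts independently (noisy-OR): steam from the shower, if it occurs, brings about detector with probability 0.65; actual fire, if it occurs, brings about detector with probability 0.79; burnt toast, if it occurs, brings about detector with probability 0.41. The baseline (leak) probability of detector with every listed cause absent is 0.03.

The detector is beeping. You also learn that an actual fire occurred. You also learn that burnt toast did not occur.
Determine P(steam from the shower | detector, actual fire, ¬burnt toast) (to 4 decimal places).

P(steam from the shower | detector, actual fire, ¬burnt toast) ≈ 0.3438

Under noisy-OR, P(detector | causes) = 1 − (1−0.03)·∏(1−qᵢ) over the active causes.
By total probability over both values of steam from the shower:
  P(detector | actual fire, ¬burnt toast) = 0.7963×0.69 + 0.928705×0.31
        = 0.549447 + 0.287899 = 0.837346
Keeping only the steam from the shower-present terms gives 0.287899, so
  P(steam from the shower | detector, actual fire, ¬burnt toast) = 0.287899 / 0.837346 ≈ 0.3438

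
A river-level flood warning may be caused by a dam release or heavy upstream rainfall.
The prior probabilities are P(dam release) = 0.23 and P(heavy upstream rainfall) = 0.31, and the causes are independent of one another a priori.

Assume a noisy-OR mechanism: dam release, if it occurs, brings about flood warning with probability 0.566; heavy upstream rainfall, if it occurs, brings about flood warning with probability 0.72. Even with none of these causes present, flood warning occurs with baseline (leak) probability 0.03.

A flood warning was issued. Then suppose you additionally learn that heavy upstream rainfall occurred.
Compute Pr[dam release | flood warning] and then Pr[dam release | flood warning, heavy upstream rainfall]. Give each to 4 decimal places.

Pr[dam release | flood warning] ≈ 0.4492; Pr[dam release | flood warning, heavy upstream rainfall] ≈ 0.2656

Under noisy-OR, P(flood warning | causes) = 1 − (1−0.03)·∏(1−qᵢ) over the active causes.
P(flood warning) = 0.03×0.77×0.69 + 0.7284×0.77×0.31 + 0.57902×0.23×0.69 + 0.882126×0.23×0.31 = 0.015939 + 0.173869 + 0.091890 + 0.062896 = 0.344594
The dam release-present share is 0.091890 + 0.062896 = 0.154786.
Hence the posterior is 0.154786/0.344594 ≈ 0.4492.

With the extra evidence:
Weight on dam release=true, given the evidence: 0.882126*0.23 = 0.202889
Denominator P(flood warning | heavy upstream rainfall): 0.7284*0.77 + 0.882126*0.23 = 0.763757
P(dam release | flood warning, heavy upstream rainfall) = 0.202889/0.763757 ≈ 0.2656
The drop from 0.4492 to 0.2656 is the explaining-away (discounting) effect.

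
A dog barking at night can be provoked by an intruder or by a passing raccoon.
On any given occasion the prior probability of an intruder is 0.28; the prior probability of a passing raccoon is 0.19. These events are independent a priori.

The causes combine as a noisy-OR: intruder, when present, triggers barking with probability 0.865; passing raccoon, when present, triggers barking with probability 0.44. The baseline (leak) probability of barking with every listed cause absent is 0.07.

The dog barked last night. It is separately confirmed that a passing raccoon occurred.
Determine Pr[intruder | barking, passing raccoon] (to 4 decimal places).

Pr[intruder | barking, passing raccoon] ≈ 0.4300

Under noisy-OR, P(barking | causes) = 1 − (1−0.07)·∏(1−qᵢ) over the active causes.
Enumerate both values of intruder and weight by the priors:
  P(barking | passing raccoon) = 0.4792·0.72 + 0.929692·0.28
        = 0.345024 + 0.260314 = 0.605338
Configurations with intruder contribute 0.260314, so
  P(intruder | barking, passing raccoon) = 0.260314 / 0.605338 ≈ 0.4300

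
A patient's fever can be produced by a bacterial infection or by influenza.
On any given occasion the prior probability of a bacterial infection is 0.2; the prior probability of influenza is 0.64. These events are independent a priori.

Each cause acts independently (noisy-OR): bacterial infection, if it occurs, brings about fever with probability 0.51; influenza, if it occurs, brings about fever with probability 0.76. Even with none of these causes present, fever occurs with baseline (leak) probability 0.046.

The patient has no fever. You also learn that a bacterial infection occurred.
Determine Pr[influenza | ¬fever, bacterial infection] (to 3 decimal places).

Under noisy-OR, P(fever | causes) = 1 − (1−0.046)·∏(1−qᵢ) over the active causes.
Enumerate both values of influenza and weight by the priors:
  P(¬fever | bacterial infection) = 0.46746·0.36 + 0.11219·0.64
        = 0.168286 + 0.071802 = 0.240088
Keeping only the influenza-present terms gives 0.071802, so
  P(influenza | ¬fever, bacterial infection) = 0.071802 / 0.240088 ≈ 0.299

Pr[influenza | ¬fever, bacterial infection] ≈ 0.299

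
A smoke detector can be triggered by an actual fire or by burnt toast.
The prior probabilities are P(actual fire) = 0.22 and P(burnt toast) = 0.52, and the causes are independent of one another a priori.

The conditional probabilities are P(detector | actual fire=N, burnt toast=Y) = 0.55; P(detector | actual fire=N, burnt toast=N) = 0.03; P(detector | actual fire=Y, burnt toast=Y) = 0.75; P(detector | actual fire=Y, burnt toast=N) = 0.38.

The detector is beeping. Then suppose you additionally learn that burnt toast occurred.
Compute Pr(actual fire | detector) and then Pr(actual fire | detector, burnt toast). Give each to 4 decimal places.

Enumerate the 4 (actual fire, burnt toast) configurations and weight by the priors:
  P(detector) = 0.03×0.78×0.48 + 0.55×0.78×0.52 + 0.38×0.22×0.48 + 0.75×0.22×0.52
        = 0.011232 + 0.223080 + 0.040128 + 0.085800 = 0.360240
Keeping only the actual fire-present terms gives 0.125928, so
  P(actual fire | detector) = 0.125928 / 0.360240 ≈ 0.3496

Now condition on the additional information:
By total probability over both values of actual fire:
  P(detector | burnt toast) = 0.55×0.78 + 0.75×0.22
        = 0.429000 + 0.165000 = 0.594000
Keeping only the actual fire-present terms gives 0.165000, so
  P(actual fire | detector, burnt toast) = 0.165000 / 0.594000 ≈ 0.2778

Pr(actual fire | detector) ≈ 0.3496; Pr(actual fire | detector, burnt toast) ≈ 0.2778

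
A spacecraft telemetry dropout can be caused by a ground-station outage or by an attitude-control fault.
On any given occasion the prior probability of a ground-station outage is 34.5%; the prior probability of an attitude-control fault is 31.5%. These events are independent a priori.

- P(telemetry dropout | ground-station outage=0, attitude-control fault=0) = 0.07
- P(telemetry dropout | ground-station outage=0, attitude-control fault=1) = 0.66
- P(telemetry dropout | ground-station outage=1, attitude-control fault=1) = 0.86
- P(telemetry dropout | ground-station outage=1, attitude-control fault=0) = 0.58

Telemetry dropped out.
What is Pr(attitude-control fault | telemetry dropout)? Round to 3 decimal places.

P(telemetry dropout) = 0.07·0.655·0.685 + 0.66·0.655·0.315 + 0.58·0.345·0.685 + 0.86·0.345·0.315 = 0.031407 + 0.136175 + 0.137068 + 0.093460 = 0.398110
The attitude-control fault-present share is 0.136175 + 0.093460 = 0.229635.
P(attitude-control fault | telemetry dropout) = 0.229635 / 0.398110 ≈ 0.577

Pr(attitude-control fault | telemetry dropout) ≈ 0.577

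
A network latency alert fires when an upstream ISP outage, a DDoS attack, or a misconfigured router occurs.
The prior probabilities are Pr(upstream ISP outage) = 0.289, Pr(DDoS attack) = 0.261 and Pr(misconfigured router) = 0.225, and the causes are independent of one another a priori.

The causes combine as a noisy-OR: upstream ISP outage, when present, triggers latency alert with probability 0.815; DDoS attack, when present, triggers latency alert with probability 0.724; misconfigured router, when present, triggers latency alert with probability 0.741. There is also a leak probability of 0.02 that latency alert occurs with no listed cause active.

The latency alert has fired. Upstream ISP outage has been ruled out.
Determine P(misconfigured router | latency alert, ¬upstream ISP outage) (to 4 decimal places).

Under noisy-OR, P(latency alert | causes) = 1 − (1−0.02)·∏(1−qᵢ) over the active causes.
By total probability over the 4 (DDoS attack, misconfigured router) configurations:
  P(latency alert | ¬upstream ISP outage) = 0.02*0.739*0.775 + 0.74618*0.739*0.225 + 0.72952*0.261*0.775 + 0.929946*0.261*0.225
        = 0.011454 + 0.124071 + 0.147564 + 0.054611 = 0.337700
Keeping only the misconfigured router-present terms gives 0.178682, so
  P(misconfigured router | latency alert, ¬upstream ISP outage) = 0.178682 / 0.337700 ≈ 0.5291

P(misconfigured router | latency alert, ¬upstream ISP outage) ≈ 0.5291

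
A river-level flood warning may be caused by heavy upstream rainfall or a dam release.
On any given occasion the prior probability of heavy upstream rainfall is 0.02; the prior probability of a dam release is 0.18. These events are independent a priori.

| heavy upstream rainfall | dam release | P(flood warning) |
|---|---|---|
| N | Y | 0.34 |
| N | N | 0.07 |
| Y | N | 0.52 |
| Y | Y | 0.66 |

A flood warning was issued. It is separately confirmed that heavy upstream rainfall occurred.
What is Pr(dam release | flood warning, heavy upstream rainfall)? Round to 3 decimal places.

Pr(dam release | flood warning, heavy upstream rainfall) ≈ 0.218

P(flood warning | heavy upstream rainfall) = 0.52·0.82 + 0.66·0.18 = 0.426400 + 0.118800 = 0.545200
Restricting to configurations with dam release present: 0.66·0.18 = 0.118800.
P(dam release | flood warning, heavy upstream rainfall) = 0.118800 / 0.545200 ≈ 0.218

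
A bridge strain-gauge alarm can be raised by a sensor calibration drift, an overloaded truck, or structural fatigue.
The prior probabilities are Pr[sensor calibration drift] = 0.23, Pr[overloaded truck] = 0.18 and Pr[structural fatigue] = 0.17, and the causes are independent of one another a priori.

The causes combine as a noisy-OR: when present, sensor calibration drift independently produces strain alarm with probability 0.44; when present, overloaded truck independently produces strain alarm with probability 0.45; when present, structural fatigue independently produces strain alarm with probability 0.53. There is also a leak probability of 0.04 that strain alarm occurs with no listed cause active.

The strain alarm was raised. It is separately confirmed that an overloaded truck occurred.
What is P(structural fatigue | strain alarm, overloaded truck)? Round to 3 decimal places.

Under noisy-OR, P(strain alarm | causes) = 1 − (1−0.04)·∏(1−qᵢ) over the active causes.
By total probability over the 4 (sensor calibration drift, structural fatigue) configurations:
  P(strain alarm | overloaded truck) = 0.472*0.77*0.83 + 0.75184*0.77*0.17 + 0.70432*0.23*0.83 + 0.86103*0.23*0.17
        = 0.301655 + 0.098416 + 0.134455 + 0.033666 = 0.568192
Configurations with structural fatigue contribute 0.132082, so
  P(structural fatigue | strain alarm, overloaded truck) = 0.132082 / 0.568192 ≈ 0.232

P(structural fatigue | strain alarm, overloaded truck) ≈ 0.232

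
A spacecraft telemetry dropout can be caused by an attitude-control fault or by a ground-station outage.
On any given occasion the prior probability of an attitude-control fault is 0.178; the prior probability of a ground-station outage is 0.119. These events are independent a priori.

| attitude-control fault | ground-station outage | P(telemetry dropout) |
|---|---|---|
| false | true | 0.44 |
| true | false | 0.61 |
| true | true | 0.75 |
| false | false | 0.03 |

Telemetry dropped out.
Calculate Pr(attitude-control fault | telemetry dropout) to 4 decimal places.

Pr(attitude-control fault | telemetry dropout) ≈ 0.6327

P(telemetry dropout) = 0.03×0.822×0.881 + 0.44×0.822×0.119 + 0.61×0.178×0.881 + 0.75×0.178×0.119 = 0.021725 + 0.043040 + 0.095659 + 0.015887 = 0.176311
The attitude-control fault-present share is 0.095659 + 0.015887 = 0.111546.
Hence the posterior is 0.111546/0.176311 ≈ 0.6327.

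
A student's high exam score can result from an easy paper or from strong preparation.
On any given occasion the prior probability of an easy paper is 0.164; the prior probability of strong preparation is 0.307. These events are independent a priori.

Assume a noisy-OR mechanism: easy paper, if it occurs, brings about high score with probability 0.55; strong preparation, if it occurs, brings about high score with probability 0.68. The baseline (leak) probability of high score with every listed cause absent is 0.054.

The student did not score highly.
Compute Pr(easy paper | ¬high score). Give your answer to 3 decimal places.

Pr(easy paper | ¬high score) ≈ 0.081

Under noisy-OR, P(high score | causes) = 1 − (1−0.054)·∏(1−qᵢ) over the active causes.
By total probability over the 4 (easy paper, strong preparation) configurations:
  P(¬high score) = 0.946*0.836*0.693 + 0.30272*0.836*0.307 + 0.4257*0.164*0.693 + 0.136224*0.164*0.307
        = 0.548063 + 0.077694 + 0.048382 + 0.006859 = 0.680998
Configurations with easy paper contribute 0.055241, so
  P(easy paper | ¬high score) = 0.055241 / 0.680998 ≈ 0.081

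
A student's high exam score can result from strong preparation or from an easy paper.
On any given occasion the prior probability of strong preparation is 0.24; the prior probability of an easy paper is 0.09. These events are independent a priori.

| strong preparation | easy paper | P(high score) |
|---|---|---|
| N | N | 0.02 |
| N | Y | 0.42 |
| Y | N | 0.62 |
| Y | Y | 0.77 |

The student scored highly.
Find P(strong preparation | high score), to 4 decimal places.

P(strong preparation | high score) ≈ 0.7813

Numerator (weight on configurations with strong preparation): 0.135408 + 0.016632 = 0.152040
The normalizing constant is 0.02×0.76×0.91 + 0.42×0.76×0.09 + 0.62×0.24×0.91 + 0.77×0.24×0.09 = 0.194600
P(strong preparation | high score) = 0.152040/0.194600 ≈ 0.7813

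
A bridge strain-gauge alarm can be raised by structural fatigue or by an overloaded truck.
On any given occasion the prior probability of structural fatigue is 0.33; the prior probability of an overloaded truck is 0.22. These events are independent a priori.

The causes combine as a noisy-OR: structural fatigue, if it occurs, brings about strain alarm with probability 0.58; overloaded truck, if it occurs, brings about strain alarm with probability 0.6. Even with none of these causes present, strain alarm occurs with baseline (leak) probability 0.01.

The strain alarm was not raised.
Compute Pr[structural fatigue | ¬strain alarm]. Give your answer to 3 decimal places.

Under noisy-OR, P(strain alarm | causes) = 1 − (1−0.01)·∏(1−qᵢ) over the active causes.
For the numerator, keep only structural fatigue=true terms: 0.107027 + 0.012075 = 0.119102
Normalizer over all consistent configurations: 0.99×0.67×0.78 + 0.396×0.67×0.22 + 0.4158×0.33×0.78 + 0.16632×0.33×0.22 = 0.694846
P(structural fatigue | ¬strain alarm) = 0.119102/0.694846 ≈ 0.171

Pr[structural fatigue | ¬strain alarm] ≈ 0.171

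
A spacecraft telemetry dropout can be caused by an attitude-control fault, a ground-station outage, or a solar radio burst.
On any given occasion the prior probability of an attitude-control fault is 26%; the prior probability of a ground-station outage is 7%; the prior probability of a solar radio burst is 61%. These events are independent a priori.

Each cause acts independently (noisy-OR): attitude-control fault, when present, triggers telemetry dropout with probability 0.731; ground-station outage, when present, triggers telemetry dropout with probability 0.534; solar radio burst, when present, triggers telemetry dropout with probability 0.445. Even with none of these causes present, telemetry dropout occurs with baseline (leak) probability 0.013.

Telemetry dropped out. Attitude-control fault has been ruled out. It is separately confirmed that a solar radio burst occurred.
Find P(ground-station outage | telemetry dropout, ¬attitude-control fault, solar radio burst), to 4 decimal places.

P(ground-station outage | telemetry dropout, ¬attitude-control fault, solar radio burst) ≈ 0.1103

Under noisy-OR, P(telemetry dropout | causes) = 1 − (1−0.013)·∏(1−qᵢ) over the active causes.
Sum P(telemetry dropout|·) weighted by the priors over both values of ground-station outage:
  P(telemetry dropout | ¬attitude-control fault, solar radio burst) = 0.452215·0.93 + 0.744732·0.07
        = 0.420560 + 0.052131 = 0.472691
The terms with ground-station outage present sum to 0.052131, so
  P(ground-station outage | telemetry dropout, ¬attitude-control fault, solar radio burst) = 0.052131 / 0.472691 ≈ 0.1103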